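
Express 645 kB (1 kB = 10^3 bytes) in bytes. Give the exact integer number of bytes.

645,000 bytes

645 × 1,000 = 645,000 bytes  (1 kB = 10^3 bytes)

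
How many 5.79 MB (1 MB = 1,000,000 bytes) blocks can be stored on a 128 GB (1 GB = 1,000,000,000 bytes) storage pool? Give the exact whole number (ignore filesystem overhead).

22,107

Capacity: 128 GB = 128,000,000,000 bytes
Per item: 5.79 MB = 5,790,000 bytes
⌊128,000,000,000 / 5,790,000⌋ = 22,107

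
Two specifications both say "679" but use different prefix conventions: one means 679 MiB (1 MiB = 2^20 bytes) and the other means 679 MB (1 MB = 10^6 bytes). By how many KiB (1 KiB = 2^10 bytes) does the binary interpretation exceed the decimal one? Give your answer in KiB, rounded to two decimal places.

679 MiB = 679 × 1,048,576 = 711,983,104 bytes
679 MB = 679 × 1,000,000 = 679,000,000 bytes
difference = 32,983,104 bytes
32,983,104 / 1,024 = 32,210.06 KiB

32,210.06 KiB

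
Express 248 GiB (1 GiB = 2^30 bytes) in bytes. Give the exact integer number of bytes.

266,287,972,352 bytes

248 × 1,073,741,824 = 266,287,972,352 bytes  (1 GiB = 2^30 bytes)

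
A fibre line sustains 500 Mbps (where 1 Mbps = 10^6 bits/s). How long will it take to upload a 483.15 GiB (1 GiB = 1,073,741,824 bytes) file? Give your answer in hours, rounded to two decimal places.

483.15 GiB = 518,778,362,265.6 bytes = 4,150,226,898,124.8 bits
500 Mbps = 500,000,000 bits/s
time = 4,150,226,898,124.8 / 500,000,000 = 8,300.4538 s
8,300.4538 s / 3600 = 2.31 hours

2.31 hours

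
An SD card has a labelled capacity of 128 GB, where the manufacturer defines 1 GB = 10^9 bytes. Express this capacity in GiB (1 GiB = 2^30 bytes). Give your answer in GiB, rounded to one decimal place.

119.2 GiB

128 GB × 1,000,000,000 bytes/GB = 128,000,000,000 bytes
1 GiB = 1,073,741,824 bytes
128,000,000,000 / 1,073,741,824 = 119.2 GiB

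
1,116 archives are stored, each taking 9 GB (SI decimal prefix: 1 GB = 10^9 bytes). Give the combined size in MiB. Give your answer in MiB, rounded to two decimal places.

9,578,704.83 MiB

Total = 1,116 × 9 GB = 10,044 GB
= 10,044 × 1,000,000,000 bytes = 10,044,000,000,000 bytes
1 MiB = 1,048,576 bytes
10,044,000,000,000 / 1,048,576 = 9,578,704.83 MiB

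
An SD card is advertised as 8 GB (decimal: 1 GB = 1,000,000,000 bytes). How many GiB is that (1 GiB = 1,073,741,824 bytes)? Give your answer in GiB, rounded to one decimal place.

8 GB = 8 × 10^9 bytes = 8,000,000,000 bytes
1 GiB = 2^30 bytes = 1,073,741,824 bytes
8,000,000,000 / 1,073,741,824 = 7.5 GiB

7.5 GiB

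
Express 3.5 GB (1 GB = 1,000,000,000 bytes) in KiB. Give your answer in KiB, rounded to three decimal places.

3.5 GB × 1,000,000,000 bytes/GB = 3,500,000,000 bytes
1 KiB = 2^10 bytes = 1,024 bytes
3,500,000,000 / 1,024 = 3,417,968.750 KiB

3,417,968.750 KiB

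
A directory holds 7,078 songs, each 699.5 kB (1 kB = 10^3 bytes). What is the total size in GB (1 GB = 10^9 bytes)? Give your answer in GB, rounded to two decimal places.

4.95 GB

Total = 7,078 × 699.5 kB = 4,951,061 kB
= 4,951,061 × 1,000 bytes = 4,951,061,000 bytes
1 GB = 1,000,000,000 bytes
4,951,061,000 / 1,000,000,000 = 4.95 GB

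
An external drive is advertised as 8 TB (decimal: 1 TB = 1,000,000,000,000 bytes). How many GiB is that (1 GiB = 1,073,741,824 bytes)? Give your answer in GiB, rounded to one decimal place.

7,450.6 GiB

8 TB = 8 × 10^12 bytes = 8,000,000,000,000 bytes
1 GiB = 2^30 bytes = 1,073,741,824 bytes
8,000,000,000,000 / 1,073,741,824 = 7,450.6 GiB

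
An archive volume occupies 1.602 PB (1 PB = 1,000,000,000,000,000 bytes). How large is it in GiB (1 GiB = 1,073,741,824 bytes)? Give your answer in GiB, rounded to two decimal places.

1.602 PB = 1.602 × 10^15 bytes = 1,602,000,000,000,000 bytes
1 GiB = 2^30 bytes = 1,073,741,824 bytes
1,602,000,000,000,000 / 1,073,741,824 = 1,491,978.76 GiB

1,491,978.76 GiB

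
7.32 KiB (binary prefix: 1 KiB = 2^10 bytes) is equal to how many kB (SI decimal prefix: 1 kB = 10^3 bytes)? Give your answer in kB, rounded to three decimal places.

7.32 KiB × 1,024 bytes/KiB = 7,495.68 bytes
1 kB = 1,000 bytes
7,495.68 / 1,000 = 7.496 kB

7.496 kB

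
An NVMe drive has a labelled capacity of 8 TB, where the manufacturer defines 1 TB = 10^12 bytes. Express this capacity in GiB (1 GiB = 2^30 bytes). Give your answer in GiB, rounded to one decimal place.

8 TB = 8 × 10^12 bytes = 8,000,000,000,000 bytes
1 GiB = 1,073,741,824 bytes
8,000,000,000,000 / 1,073,741,824 = 7,450.6 GiB

7,450.6 GiB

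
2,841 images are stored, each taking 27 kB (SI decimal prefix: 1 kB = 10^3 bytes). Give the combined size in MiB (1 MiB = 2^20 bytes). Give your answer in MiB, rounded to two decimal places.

Total = 2,841 × 27 kB = 76,707 kB
= 76,707 × 1,000 bytes = 76,707,000 bytes
1 MiB = 1,048,576 bytes
76,707,000 / 1,048,576 = 73.15 MiB

73.15 MiB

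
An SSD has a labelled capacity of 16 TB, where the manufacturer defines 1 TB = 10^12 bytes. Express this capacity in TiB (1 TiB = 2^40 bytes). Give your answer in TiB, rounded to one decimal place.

14.6 TiB

16 TB = 16 × 10^12 bytes = 16,000,000,000,000 bytes
1 TiB = 2^40 bytes = 1,099,511,627,776 bytes
16,000,000,000,000 / 1,099,511,627,776 = 14.6 TiB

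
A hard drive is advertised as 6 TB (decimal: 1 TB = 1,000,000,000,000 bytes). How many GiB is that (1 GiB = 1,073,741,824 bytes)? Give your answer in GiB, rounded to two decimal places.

5,587.94 GiB

6 TB = 6 × 10^12 bytes = 6,000,000,000,000 bytes
1 GiB = 1,073,741,824 bytes
6,000,000,000,000 / 1,073,741,824 = 5,587.94 GiB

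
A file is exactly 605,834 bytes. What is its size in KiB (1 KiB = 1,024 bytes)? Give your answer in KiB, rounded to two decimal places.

605,834 bytes given.
1 KiB = 1,024 bytes
605,834 / 1,024 = 591.63 KiB

591.63 KiB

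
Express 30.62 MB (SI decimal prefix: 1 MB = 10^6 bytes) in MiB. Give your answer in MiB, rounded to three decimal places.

29.202 MiB

30.62 MB = 30.62 × 10^6 bytes = 30,620,000 bytes
1 MiB = 2^20 bytes = 1,048,576 bytes
30,620,000 / 1,048,576 = 29.202 MiB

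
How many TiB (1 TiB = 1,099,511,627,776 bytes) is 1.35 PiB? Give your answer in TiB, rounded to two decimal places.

1,382.40 TiB

1.35 PiB = 1.35 × 2^50 bytes = 1,519,964,874,237,542.4 bytes
1 TiB = 2^40 bytes = 1,099,511,627,776 bytes
1,519,964,874,237,542.4 / 1,099,511,627,776 = 1,382.40 TiB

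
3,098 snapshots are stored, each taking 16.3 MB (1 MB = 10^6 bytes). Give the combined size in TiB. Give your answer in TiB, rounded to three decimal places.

Total = 3,098 × 16.3 MB = 50497.4 MB
= 50497.4 × 1,000,000 bytes = 50,497,400,000 bytes
1 TiB = 1,099,511,627,776 bytes
50,497,400,000 / 1,099,511,627,776 = 0.046 TiB

0.046 TiB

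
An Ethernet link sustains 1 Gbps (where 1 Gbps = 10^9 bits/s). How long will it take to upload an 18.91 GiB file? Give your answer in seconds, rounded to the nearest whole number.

18.91 GiB = 20,304,457,891.84 bytes = 162,435,663,134.72 bits
1 Gbps = 1,000,000,000 bits/s
time = 162,435,663,134.72 / 1,000,000,000 = 162 s

162 seconds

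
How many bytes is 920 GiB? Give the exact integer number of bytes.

987,842,478,080 bytes

920 × 1,073,741,824 = 987,842,478,080 bytes  (1 GiB = 2^30 bytes)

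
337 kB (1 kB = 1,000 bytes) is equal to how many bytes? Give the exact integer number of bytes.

337 × 1,000 = 337,000 bytes

337,000 bytes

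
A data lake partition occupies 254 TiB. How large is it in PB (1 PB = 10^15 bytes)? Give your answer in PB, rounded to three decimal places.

0.279 PB

254 TiB × 1,099,511,627,776 bytes/TiB = 279,275,953,455,104 bytes
1 PB = 1,000,000,000,000,000 bytes
279,275,953,455,104 / 1,000,000,000,000,000 = 0.279 PB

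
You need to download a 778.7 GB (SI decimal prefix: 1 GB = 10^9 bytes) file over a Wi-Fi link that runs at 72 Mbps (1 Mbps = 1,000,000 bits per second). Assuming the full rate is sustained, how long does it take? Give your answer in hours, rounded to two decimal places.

24.03 hours

778.7 GB = 778,700,000,000 bytes = 6,229,600,000,000 bits
72 Mbps = 72,000,000 bits/s
time = 6,229,600,000,000 / 72,000,000 = 86,522.2222 s
86,522.2222 s / 3600 = 24.03 hours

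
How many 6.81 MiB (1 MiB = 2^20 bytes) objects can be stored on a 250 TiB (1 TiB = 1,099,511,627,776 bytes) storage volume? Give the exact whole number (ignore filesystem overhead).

38,493,979

Capacity: 250 TiB = 274,877,906,944,000 bytes
Per item: 6.81 MiB = 7,140,802.56 bytes
⌊274,877,906,944,000 / 7,140,802.56⌋ = 38,493,979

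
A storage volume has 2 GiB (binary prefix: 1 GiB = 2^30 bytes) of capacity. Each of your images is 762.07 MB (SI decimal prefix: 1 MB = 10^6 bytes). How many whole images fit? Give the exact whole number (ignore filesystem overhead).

2

Capacity: 2 GiB = 2,147,483,648 bytes
Per item: 762.07 MB = 762,070,000 bytes
⌊2,147,483,648 / 762,070,000⌋ = 2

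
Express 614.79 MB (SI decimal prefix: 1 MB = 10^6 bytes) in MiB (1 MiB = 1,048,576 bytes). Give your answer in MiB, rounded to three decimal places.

586.309 MiB

614.79 MB × 1,000,000 bytes/MB = 614,790,000 bytes
1 MiB = 2^20 bytes = 1,048,576 bytes
614,790,000 / 1,048,576 = 586.309 MiB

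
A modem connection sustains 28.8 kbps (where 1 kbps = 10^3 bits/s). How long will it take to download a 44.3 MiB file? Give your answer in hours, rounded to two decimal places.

44.3 MiB = 46,451,916.8 bytes = 371,615,334.4 bits
28.8 kbps = 28,800 bits/s
time = 371,615,334.4 / 28,800 = 12,903.3102 s
12,903.3102 s / 3600 = 3.58 hours

3.58 hours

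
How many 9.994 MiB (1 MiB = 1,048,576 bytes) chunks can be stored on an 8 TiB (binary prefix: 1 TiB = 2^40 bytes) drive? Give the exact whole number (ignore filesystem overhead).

Capacity: 8 TiB = 8,796,093,022,208 bytes
Per item: 9.994 MiB = 10,479,468.544 bytes
⌊8,796,093,022,208 / 10,479,468.544⌋ = 839,364

839,364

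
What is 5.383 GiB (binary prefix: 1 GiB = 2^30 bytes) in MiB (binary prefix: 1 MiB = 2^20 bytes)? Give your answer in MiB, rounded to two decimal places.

5,512.19 MiB

5.383 GiB = 5.383 × 2^30 bytes = 5,779,952,238.592 bytes
1 MiB = 2^20 bytes = 1,048,576 bytes
5,779,952,238.592 / 1,048,576 = 5,512.19 MiB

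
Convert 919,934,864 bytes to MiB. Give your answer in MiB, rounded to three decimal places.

919,934,864 bytes given.
1 MiB = 1,048,576 bytes
919,934,864 / 1,048,576 = 877.318 MiB

877.318 MiB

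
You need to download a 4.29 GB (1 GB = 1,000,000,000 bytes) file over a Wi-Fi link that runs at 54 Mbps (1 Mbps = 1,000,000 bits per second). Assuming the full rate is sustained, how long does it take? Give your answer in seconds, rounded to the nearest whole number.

636 seconds

4.29 GB = 4,290,000,000 bytes = 34,320,000,000 bits
54 Mbps = 54,000,000 bits/s
time = 34,320,000,000 / 54,000,000 = 636 s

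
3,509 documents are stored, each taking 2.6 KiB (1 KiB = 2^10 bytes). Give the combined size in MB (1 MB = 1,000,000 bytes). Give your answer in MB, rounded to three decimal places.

9.342 MB

Total = 3,509 × 2.6 KiB = 9123.4 KiB
= 9123.4 × 1,024 bytes = 9,342,361.6 bytes
1 MB = 1,000,000 bytes
9,342,361.6 / 1,000,000 = 9.342 MB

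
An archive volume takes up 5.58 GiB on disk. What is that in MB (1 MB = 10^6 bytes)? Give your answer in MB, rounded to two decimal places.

5.58 GiB = 5.58 × 2^30 bytes = 5,991,479,377.92 bytes
1 MB = 10^6 bytes = 1,000,000 bytes
5,991,479,377.92 / 1,000,000 = 5,991.48 MB

5,991.48 MB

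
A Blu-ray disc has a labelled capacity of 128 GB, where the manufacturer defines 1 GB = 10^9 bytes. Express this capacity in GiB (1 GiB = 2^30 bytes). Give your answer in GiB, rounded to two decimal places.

119.21 GiB

128 GB = 128 × 10^9 bytes = 128,000,000,000 bytes
1 GiB = 1,073,741,824 bytes
128,000,000,000 / 1,073,741,824 = 119.21 GiB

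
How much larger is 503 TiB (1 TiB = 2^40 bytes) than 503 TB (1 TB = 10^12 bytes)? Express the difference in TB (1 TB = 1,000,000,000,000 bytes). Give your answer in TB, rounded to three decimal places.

503 TiB = 503 × 1,099,511,627,776 = 553,054,348,771,328 bytes
503 TB = 503 × 1,000,000,000,000 = 503,000,000,000,000 bytes
difference = 50,054,348,771,328 bytes
50,054,348,771,328 / 1,000,000,000,000 = 50.054 TB

50.054 TB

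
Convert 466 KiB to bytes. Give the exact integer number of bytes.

466 × 1,024 = 477,184 bytes  (1 KiB = 2^10 bytes)

477,184 bytes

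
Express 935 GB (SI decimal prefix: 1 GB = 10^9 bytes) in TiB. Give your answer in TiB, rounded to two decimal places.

935 GB = 935 × 10^9 bytes = 935,000,000,000 bytes
1 TiB = 1,099,511,627,776 bytes
935,000,000,000 / 1,099,511,627,776 = 0.85 TiB

0.85 TiB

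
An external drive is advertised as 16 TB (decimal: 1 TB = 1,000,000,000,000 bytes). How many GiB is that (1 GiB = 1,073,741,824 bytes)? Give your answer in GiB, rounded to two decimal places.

14,901.16 GiB

16 TB × 1,000,000,000,000 bytes/TB = 16,000,000,000,000 bytes
1 GiB = 2^30 bytes = 1,073,741,824 bytes
16,000,000,000,000 / 1,073,741,824 = 14,901.16 GiB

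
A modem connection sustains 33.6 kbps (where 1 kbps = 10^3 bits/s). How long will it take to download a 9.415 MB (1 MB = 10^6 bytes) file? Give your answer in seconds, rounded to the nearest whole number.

2,242 seconds

9.415 MB = 9,415,000 bytes = 75,320,000 bits
33.6 kbps = 33,600 bits/s
time = 75,320,000 / 33,600 = 2,242 s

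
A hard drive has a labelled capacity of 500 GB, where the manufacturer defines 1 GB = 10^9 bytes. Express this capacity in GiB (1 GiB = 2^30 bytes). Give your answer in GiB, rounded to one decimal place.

500 GB × 1,000,000,000 bytes/GB = 500,000,000,000 bytes
1 GiB = 2^30 bytes = 1,073,741,824 bytes
500,000,000,000 / 1,073,741,824 = 465.7 GiB

465.7 GiB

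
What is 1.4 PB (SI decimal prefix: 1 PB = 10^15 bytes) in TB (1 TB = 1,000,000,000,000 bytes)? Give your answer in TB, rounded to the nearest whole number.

1.4 PB = 1.4 × 10^15 bytes = 1,400,000,000,000,000 bytes
1 TB = 10^12 bytes = 1,000,000,000,000 bytes
1,400,000,000,000,000 / 1,000,000,000,000 = 1,400 TB

1,400 TB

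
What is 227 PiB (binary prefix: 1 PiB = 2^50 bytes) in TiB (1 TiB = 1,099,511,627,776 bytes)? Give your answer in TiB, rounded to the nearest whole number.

232,448 TiB

227 PiB = 227 × 2^50 bytes = 255,579,278,853,275,648 bytes
1 TiB = 1,099,511,627,776 bytes
255,579,278,853,275,648 / 1,099,511,627,776 = 232,448 TiB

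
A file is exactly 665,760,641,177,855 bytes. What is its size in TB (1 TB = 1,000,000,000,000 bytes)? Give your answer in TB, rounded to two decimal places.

665,760,641,177,855 bytes given.
1 TB = 10^12 bytes = 1,000,000,000,000 bytes
665,760,641,177,855 / 1,000,000,000,000 = 665.76 TB

665.76 TB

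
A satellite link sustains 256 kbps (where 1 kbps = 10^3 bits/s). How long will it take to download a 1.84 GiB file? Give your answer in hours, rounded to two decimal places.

1.84 GiB = 1,975,684,956.16 bytes = 15,805,479,649.28 bits
256 kbps = 256,000 bits/s
time = 15,805,479,649.28 / 256,000 = 61,740.1549 s
61,740.1549 s / 3600 = 17.15 hours

17.15 hours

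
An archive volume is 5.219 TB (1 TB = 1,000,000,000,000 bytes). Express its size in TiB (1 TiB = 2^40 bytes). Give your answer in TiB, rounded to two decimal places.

4.75 TiB

5.219 TB = 5.219 × 10^12 bytes = 5,219,000,000,000 bytes
1 TiB = 1,099,511,627,776 bytes
5,219,000,000,000 / 1,099,511,627,776 = 4.75 TiB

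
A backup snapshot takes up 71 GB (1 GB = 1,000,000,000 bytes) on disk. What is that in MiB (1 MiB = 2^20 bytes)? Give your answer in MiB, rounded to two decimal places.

71 GB × 1,000,000,000 bytes/GB = 71,000,000,000 bytes
1 MiB = 2^20 bytes = 1,048,576 bytes
71,000,000,000 / 1,048,576 = 67,710.88 MiB

67,710.88 MiB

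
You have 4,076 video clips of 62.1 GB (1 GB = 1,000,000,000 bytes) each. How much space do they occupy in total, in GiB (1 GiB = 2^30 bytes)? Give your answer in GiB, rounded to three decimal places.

235,735.998 GiB

Total = 4,076 × 62.1 GB = 253119.6 GB
= 253119.6 × 1,000,000,000 bytes = 253,119,600,000,000 bytes
1 GiB = 1,073,741,824 bytes
253,119,600,000,000 / 1,073,741,824 = 235,735.998 GiB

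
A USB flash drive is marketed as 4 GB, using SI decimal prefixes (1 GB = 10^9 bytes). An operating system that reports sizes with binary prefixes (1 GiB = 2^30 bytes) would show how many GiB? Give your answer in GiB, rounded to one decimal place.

4 GB = 4 × 10^9 bytes = 4,000,000,000 bytes
1 GiB = 1,073,741,824 bytes
4,000,000,000 / 1,073,741,824 = 3.7 GiB

3.7 GiB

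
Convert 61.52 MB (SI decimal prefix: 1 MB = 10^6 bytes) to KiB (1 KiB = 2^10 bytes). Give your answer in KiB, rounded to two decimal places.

60,078.13 KiB

61.52 MB = 61.52 × 10^6 bytes = 61,520,000 bytes
1 KiB = 1,024 bytes
61,520,000 / 1,024 = 60,078.13 KiB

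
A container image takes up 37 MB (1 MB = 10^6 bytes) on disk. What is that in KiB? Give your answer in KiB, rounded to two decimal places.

36,132.81 KiB

37 MB = 37 × 10^6 bytes = 37,000,000 bytes
1 KiB = 2^10 bytes = 1,024 bytes
37,000,000 / 1,024 = 36,132.81 KiB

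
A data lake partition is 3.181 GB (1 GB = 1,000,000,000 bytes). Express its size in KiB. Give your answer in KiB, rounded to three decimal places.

3,106,445.313 KiB

3.181 GB = 3.181 × 10^9 bytes = 3,181,000,000 bytes
1 KiB = 2^10 bytes = 1,024 bytes
3,181,000,000 / 1,024 = 3,106,445.313 KiB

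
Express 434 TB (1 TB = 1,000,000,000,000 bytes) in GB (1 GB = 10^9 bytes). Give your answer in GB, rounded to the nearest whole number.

434 TB = 434 × 10^12 bytes = 434,000,000,000,000 bytes
1 GB = 10^9 bytes = 1,000,000,000 bytes
434,000,000,000,000 / 1,000,000,000 = 434,000 GB

434,000 GB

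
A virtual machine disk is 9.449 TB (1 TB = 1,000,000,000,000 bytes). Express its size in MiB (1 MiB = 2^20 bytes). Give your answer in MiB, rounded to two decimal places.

9.449 TB = 9.449 × 10^12 bytes = 9,449,000,000,000 bytes
1 MiB = 1,048,576 bytes
9,449,000,000,000 / 1,048,576 = 9,011,268.62 MiB

9,011,268.62 MiB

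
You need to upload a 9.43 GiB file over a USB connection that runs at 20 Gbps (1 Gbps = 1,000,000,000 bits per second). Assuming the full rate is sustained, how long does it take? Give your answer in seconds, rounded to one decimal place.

4.1 seconds

9.43 GiB = 10,125,385,400.32 bytes = 81,003,083,202.56 bits
20 Gbps = 20,000,000,000 bits/s
time = 81,003,083,202.56 / 20,000,000,000 = 4.1 s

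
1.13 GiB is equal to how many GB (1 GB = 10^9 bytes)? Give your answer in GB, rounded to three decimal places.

1.13 GiB × 1,073,741,824 bytes/GiB = 1,213,328,261.12 bytes
1 GB = 10^9 bytes = 1,000,000,000 bytes
1,213,328,261.12 / 1,000,000,000 = 1.213 GB

1.213 GB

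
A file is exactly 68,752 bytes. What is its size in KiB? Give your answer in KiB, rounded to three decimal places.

67.141 KiB

68,752 bytes given.
1 KiB = 1,024 bytes
68,752 / 1,024 = 67.141 KiB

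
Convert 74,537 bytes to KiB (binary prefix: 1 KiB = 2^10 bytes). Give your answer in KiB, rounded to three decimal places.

72.790 KiB

74,537 bytes given.
1 KiB = 2^10 bytes = 1,024 bytes
74,537 / 1,024 = 72.790 KiB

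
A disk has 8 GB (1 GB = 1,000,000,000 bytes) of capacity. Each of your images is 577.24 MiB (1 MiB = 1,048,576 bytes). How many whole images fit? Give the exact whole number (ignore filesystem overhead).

13

Capacity: 8 GB = 8,000,000,000 bytes
Per item: 577.24 MiB = 605,280,010.24 bytes
⌊8,000,000,000 / 605,280,010.24⌋ = 13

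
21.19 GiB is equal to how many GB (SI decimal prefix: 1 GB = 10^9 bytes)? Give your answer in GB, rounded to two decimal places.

22.75 GB

21.19 GiB = 21.19 × 2^30 bytes = 22,752,589,250.56 bytes
1 GB = 1,000,000,000 bytes
22,752,589,250.56 / 1,000,000,000 = 22.75 GB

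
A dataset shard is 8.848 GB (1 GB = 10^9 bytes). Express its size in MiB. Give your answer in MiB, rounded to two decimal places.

8,438.11 MiB

8.848 GB = 8.848 × 10^9 bytes = 8,848,000,000 bytes
1 MiB = 2^20 bytes = 1,048,576 bytes
8,848,000,000 / 1,048,576 = 8,438.11 MiB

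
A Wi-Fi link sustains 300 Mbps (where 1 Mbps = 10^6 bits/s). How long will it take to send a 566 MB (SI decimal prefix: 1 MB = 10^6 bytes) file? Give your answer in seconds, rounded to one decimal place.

15.1 seconds

566 MB = 566,000,000 bytes = 4,528,000,000 bits
300 Mbps = 300,000,000 bits/s
time = 4,528,000,000 / 300,000,000 = 15.1 s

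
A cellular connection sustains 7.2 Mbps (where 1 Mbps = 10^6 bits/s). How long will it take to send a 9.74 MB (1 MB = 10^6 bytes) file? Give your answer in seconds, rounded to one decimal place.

10.8 seconds

9.74 MB = 9,740,000 bytes = 77,920,000 bits
7.2 Mbps = 7,200,000 bits/s
time = 77,920,000 / 7,200,000 = 10.8 s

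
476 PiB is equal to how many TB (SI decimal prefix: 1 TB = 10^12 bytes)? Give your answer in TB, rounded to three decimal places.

476 PiB = 476 × 2^50 bytes = 535,928,355,657,089,024 bytes
1 TB = 10^12 bytes = 1,000,000,000,000 bytes
535,928,355,657,089,024 / 1,000,000,000,000 = 535,928.356 TB

535,928.356 TB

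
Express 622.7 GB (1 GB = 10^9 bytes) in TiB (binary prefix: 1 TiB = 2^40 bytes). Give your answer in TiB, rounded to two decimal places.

622.7 GB = 622.7 × 10^9 bytes = 622,700,000,000 bytes
1 TiB = 1,099,511,627,776 bytes
622,700,000,000 / 1,099,511,627,776 = 0.57 TiB

0.57 TiB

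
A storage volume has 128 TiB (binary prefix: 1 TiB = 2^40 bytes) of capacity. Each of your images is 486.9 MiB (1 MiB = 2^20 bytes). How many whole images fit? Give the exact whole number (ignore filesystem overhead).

Capacity: 128 TiB = 140,737,488,355,328 bytes
Per item: 486.9 MiB = 510,551,654.4 bytes
⌊140,737,488,355,328 / 510,551,654.4⌋ = 275,657

275,657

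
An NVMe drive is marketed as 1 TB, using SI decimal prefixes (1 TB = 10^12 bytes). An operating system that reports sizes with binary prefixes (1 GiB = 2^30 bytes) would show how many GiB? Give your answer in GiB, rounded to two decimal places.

931.32 GiB

1 TB × 1,000,000,000,000 bytes/TB = 1,000,000,000,000 bytes
1 GiB = 2^30 bytes = 1,073,741,824 bytes
1,000,000,000,000 / 1,073,741,824 = 931.32 GiB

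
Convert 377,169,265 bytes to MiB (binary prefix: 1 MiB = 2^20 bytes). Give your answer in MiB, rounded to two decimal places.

377,169,265 bytes given.
1 MiB = 1,048,576 bytes
377,169,265 / 1,048,576 = 359.70 MiB

359.70 MiB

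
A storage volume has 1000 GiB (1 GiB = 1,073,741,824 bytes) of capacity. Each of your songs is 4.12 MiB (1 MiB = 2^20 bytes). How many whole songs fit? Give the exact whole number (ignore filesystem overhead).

248,543

Capacity: 1000 GiB = 1,073,741,824,000 bytes
Per item: 4.12 MiB = 4,320,133.12 bytes
⌊1,073,741,824,000 / 4,320,133.12⌋ = 248,543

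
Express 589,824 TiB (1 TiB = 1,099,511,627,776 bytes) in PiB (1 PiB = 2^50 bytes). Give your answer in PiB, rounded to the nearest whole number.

576 PiB

589,824 TiB × 1,099,511,627,776 bytes/TiB = 648,518,346,341,351,424 bytes
1 PiB = 2^50 bytes = 1,125,899,906,842,624 bytes
648,518,346,341,351,424 / 1,125,899,906,842,624 = 576 PiB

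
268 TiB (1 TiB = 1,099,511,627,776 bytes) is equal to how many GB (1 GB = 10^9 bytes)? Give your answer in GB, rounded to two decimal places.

268 TiB × 1,099,511,627,776 bytes/TiB = 294,669,116,243,968 bytes
1 GB = 1,000,000,000 bytes
294,669,116,243,968 / 1,000,000,000 = 294,669.12 GB

294,669.12 GB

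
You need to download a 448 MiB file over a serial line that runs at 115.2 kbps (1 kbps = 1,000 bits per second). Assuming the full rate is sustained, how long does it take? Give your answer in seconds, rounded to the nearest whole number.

448 MiB = 469,762,048 bytes = 3,758,096,384 bits
115.2 kbps = 115,200 bits/s
time = 3,758,096,384 / 115,200 = 32,622 s

32,622 seconds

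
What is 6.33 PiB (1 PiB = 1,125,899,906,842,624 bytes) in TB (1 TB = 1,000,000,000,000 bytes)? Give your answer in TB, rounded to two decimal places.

6.33 PiB = 6.33 × 2^50 bytes = 7,126,946,410,313,809.92 bytes
1 TB = 10^12 bytes = 1,000,000,000,000 bytes
7,126,946,410,313,809.92 / 1,000,000,000,000 = 7,126.95 TB

7,126.95 TB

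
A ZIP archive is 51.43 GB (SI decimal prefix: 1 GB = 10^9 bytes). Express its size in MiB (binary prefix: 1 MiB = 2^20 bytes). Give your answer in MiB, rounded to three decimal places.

49,047.470 MiB

51.43 GB = 51.43 × 10^9 bytes = 51,430,000,000 bytes
1 MiB = 1,048,576 bytes
51,430,000,000 / 1,048,576 = 49,047.470 MiB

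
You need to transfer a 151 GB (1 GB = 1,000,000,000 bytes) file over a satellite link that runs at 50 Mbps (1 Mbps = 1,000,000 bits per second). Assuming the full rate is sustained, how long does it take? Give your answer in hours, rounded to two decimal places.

151 GB = 151,000,000,000 bytes = 1,208,000,000,000 bits
50 Mbps = 50,000,000 bits/s
time = 1,208,000,000,000 / 50,000,000 = 24,160.0000 s
24,160.0000 s / 3600 = 6.71 hours

6.71 hours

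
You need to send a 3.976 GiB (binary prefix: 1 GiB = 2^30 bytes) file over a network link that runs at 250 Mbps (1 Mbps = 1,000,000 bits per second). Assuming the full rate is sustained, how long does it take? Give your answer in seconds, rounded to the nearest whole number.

137 seconds

3.976 GiB = 4,269,197,492.224 bytes = 34,153,579,937.792 bits
250 Mbps = 250,000,000 bits/s
time = 34,153,579,937.792 / 250,000,000 = 137 s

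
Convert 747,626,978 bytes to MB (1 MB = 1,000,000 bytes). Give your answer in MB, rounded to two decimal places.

747,626,978 bytes given.
1 MB = 10^6 bytes = 1,000,000 bytes
747,626,978 / 1,000,000 = 747.63 MB

747.63 MB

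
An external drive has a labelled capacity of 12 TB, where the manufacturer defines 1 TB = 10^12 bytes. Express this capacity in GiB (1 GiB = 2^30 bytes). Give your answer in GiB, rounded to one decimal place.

11,175.9 GiB

12 TB = 12 × 10^12 bytes = 12,000,000,000,000 bytes
1 GiB = 1,073,741,824 bytes
12,000,000,000,000 / 1,073,741,824 = 11,175.9 GiB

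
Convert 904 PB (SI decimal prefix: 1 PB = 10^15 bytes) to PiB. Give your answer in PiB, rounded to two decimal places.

904 PB × 1,000,000,000,000,000 bytes/PB = 904,000,000,000,000,000 bytes
1 PiB = 2^50 bytes = 1,125,899,906,842,624 bytes
904,000,000,000,000,000 / 1,125,899,906,842,624 = 802.91 PiB

802.91 PiB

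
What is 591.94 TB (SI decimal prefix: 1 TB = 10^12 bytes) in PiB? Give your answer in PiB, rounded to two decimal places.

0.53 PiB

591.94 TB = 591.94 × 10^12 bytes = 591,940,000,000,000 bytes
1 PiB = 1,125,899,906,842,624 bytes
591,940,000,000,000 / 1,125,899,906,842,624 = 0.53 PiB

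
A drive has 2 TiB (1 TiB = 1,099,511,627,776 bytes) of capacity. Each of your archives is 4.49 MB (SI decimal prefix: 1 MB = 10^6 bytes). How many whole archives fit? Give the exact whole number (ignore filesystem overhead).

Capacity: 2 TiB = 2,199,023,255,552 bytes
Per item: 4.49 MB = 4,490,000 bytes
⌊2,199,023,255,552 / 4,490,000⌋ = 489,760

489,760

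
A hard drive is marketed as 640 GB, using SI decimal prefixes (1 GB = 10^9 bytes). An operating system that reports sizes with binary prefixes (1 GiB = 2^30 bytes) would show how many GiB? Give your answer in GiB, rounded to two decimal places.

596.05 GiB

640 GB = 640 × 10^9 bytes = 640,000,000,000 bytes
1 GiB = 1,073,741,824 bytes
640,000,000,000 / 1,073,741,824 = 596.05 GiB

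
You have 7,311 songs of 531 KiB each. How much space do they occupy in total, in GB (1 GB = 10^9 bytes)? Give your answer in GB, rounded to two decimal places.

Total = 7,311 × 531 KiB = 3,882,141 KiB
= 3,882,141 × 1,024 bytes = 3,975,312,384 bytes
1 GB = 1,000,000,000 bytes
3,975,312,384 / 1,000,000,000 = 3.98 GB

3.98 GB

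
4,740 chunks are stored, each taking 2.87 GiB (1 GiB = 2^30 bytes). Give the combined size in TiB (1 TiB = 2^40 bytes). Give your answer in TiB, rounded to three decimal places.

13.285 TiB

Total = 4,740 × 2.87 GiB = 13603.8 GiB
= 13603.8 × 1,073,741,824 bytes = 14,606,969,025,331.2 bytes
1 TiB = 1,099,511,627,776 bytes
14,606,969,025,331.2 / 1,099,511,627,776 = 13.285 TiB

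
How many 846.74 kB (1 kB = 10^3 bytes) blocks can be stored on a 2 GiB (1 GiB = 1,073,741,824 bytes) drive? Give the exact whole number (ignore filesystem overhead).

Capacity: 2 GiB = 2,147,483,648 bytes
Per item: 846.74 kB = 846,740 bytes
⌊2,147,483,648 / 846,740⌋ = 2,536

2,536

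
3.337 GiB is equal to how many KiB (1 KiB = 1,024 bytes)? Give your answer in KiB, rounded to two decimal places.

3.337 GiB = 3.337 × 2^30 bytes = 3,583,076,466.688 bytes
1 KiB = 2^10 bytes = 1,024 bytes
3,583,076,466.688 / 1,024 = 3,499,098.11 KiB

3,499,098.11 KiB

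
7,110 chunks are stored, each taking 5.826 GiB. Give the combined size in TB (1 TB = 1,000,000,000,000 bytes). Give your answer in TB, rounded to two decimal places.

44.48 TB

Total = 7,110 × 5.826 GiB = 41422.86 GiB
= 41422.86 × 1,073,741,824 bytes = 44,477,457,251,696.64 bytes
1 TB = 1,000,000,000,000 bytes
44,477,457,251,696.64 / 1,000,000,000,000 = 44.48 TB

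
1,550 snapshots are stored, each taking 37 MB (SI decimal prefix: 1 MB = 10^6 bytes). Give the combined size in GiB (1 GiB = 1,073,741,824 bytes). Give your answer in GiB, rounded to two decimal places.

53.41 GiB

Total = 1,550 × 37 MB = 57,350 MB
= 57,350 × 1,000,000 bytes = 57,350,000,000 bytes
1 GiB = 1,073,741,824 bytes
57,350,000,000 / 1,073,741,824 = 53.41 GiB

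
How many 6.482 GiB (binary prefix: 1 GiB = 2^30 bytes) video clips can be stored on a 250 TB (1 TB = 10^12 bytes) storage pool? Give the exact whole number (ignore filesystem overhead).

Capacity: 250 TB = 250,000,000,000,000 bytes
Per item: 6.482 GiB = 6,959,994,503.168 bytes
⌊250,000,000,000,000 / 6,959,994,503.168⌋ = 35,919

35,919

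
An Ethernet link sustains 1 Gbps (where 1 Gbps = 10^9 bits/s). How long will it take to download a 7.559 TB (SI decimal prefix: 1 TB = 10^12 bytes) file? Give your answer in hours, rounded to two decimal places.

7.559 TB = 7,559,000,000,000 bytes = 60,472,000,000,000 bits
1 Gbps = 1,000,000,000 bits/s
time = 60,472,000,000,000 / 1,000,000,000 = 60,472.0000 s
60,472.0000 s / 3600 = 16.80 hours

16.80 hours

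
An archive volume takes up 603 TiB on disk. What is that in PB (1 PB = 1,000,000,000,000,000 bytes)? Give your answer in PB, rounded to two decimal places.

0.66 PB

603 TiB × 1,099,511,627,776 bytes/TiB = 663,005,511,548,928 bytes
1 PB = 10^15 bytes = 1,000,000,000,000,000 bytes
663,005,511,548,928 / 1,000,000,000,000,000 = 0.66 PB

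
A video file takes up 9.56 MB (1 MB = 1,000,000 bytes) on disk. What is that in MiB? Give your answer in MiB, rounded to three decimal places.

9.117 MiB

9.56 MB = 9.56 × 10^6 bytes = 9,560,000 bytes
1 MiB = 2^20 bytes = 1,048,576 bytes
9,560,000 / 1,048,576 = 9.117 MiB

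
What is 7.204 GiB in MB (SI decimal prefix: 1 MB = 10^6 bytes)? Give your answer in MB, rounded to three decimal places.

7,735.236 MB

7.204 GiB = 7.204 × 2^30 bytes = 7,735,236,100.096 bytes
1 MB = 1,000,000 bytes
7,735,236,100.096 / 1,000,000 = 7,735.236 MB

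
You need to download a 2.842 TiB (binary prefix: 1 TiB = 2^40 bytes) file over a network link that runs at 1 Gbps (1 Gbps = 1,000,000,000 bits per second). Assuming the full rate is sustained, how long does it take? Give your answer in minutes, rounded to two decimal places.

2.842 TiB = 3,124,812,046,139.392 bytes = 24,998,496,369,115.136 bits
1 Gbps = 1,000,000,000 bits/s
time = 24,998,496,369,115.136 / 1,000,000,000 = 24,998.496 s
24,998.496 s / 60 = 416.64 minutes

416.64 minutes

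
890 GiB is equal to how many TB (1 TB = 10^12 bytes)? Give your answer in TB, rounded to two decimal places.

890 GiB = 890 × 2^30 bytes = 955,630,223,360 bytes
1 TB = 1,000,000,000,000 bytes
955,630,223,360 / 1,000,000,000,000 = 0.96 TB

0.96 TB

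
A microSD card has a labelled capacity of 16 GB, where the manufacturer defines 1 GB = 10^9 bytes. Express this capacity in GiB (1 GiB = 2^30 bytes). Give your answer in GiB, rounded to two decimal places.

14.90 GiB

16 GB × 1,000,000,000 bytes/GB = 16,000,000,000 bytes
1 GiB = 2^30 bytes = 1,073,741,824 bytes
16,000,000,000 / 1,073,741,824 = 14.90 GiB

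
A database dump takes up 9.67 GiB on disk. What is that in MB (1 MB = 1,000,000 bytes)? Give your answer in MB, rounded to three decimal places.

10,383.083 MB

9.67 GiB = 9.67 × 2^30 bytes = 10,383,083,438.08 bytes
1 MB = 1,000,000 bytes
10,383,083,438.08 / 1,000,000 = 10,383.083 MB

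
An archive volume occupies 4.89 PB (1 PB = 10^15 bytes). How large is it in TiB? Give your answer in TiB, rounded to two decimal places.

4.89 PB × 1,000,000,000,000,000 bytes/PB = 4,890,000,000,000,000 bytes
1 TiB = 2^40 bytes = 1,099,511,627,776 bytes
4,890,000,000,000,000 / 1,099,511,627,776 = 4,447.43 TiB

4,447.43 TiB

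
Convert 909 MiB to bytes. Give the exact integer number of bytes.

909 × 1,048,576 = 953,155,584 bytes  (1 MiB = 2^20 bytes)

953,155,584 bytes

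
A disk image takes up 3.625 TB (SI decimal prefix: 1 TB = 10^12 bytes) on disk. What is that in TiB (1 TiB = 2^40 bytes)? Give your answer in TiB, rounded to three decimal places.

3.625 TB = 3.625 × 10^12 bytes = 3,625,000,000,000 bytes
1 TiB = 1,099,511,627,776 bytes
3,625,000,000,000 / 1,099,511,627,776 = 3.297 TiB

3.297 TiB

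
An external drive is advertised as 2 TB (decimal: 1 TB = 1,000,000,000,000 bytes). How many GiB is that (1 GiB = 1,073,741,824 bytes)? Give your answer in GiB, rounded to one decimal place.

1,862.6 GiB

2 TB × 1,000,000,000,000 bytes/TB = 2,000,000,000,000 bytes
1 GiB = 1,073,741,824 bytes
2,000,000,000,000 / 1,073,741,824 = 1,862.6 GiB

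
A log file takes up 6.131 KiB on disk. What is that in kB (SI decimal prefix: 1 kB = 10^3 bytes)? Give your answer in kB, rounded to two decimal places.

6.131 KiB = 6.131 × 2^10 bytes = 6,278.144 bytes
1 kB = 1,000 bytes
6,278.144 / 1,000 = 6.28 kB

6.28 kB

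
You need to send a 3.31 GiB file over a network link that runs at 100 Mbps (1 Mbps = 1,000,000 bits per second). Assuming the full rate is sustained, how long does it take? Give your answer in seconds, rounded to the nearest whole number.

284 seconds

3.31 GiB = 3,554,085,437.44 bytes = 28,432,683,499.52 bits
100 Mbps = 100,000,000 bits/s
time = 28,432,683,499.52 / 100,000,000 = 284 s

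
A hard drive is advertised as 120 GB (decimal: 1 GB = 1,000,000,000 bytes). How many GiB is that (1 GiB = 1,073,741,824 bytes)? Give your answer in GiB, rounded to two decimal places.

111.76 GiB

120 GB × 1,000,000,000 bytes/GB = 120,000,000,000 bytes
1 GiB = 1,073,741,824 bytes
120,000,000,000 / 1,073,741,824 = 111.76 GiB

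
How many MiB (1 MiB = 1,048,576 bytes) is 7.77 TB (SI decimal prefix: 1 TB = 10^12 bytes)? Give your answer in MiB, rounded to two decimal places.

7,410,049.44 MiB

7.77 TB = 7.77 × 10^12 bytes = 7,770,000,000,000 bytes
1 MiB = 1,048,576 bytes
7,770,000,000,000 / 1,048,576 = 7,410,049.44 MiB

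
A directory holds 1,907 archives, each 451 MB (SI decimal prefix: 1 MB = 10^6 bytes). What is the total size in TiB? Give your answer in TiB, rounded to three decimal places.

Total = 1,907 × 451 MB = 860,057 MB
= 860,057 × 1,000,000 bytes = 860,057,000,000 bytes
1 TiB = 1,099,511,627,776 bytes
860,057,000,000 / 1,099,511,627,776 = 0.782 TiB

0.782 TiB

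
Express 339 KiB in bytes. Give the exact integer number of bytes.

339 × 1,024 = 347,136 bytes

347,136 bytes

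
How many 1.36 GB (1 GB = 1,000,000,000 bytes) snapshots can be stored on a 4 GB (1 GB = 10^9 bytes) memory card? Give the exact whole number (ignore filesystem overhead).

Capacity: 4 GB = 4,000,000,000 bytes
Per item: 1.36 GB = 1,360,000,000 bytes
⌊4,000,000,000 / 1,360,000,000⌋ = 2

2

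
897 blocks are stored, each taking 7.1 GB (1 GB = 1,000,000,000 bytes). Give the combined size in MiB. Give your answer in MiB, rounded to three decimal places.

6,073,665.619 MiB

Total = 897 × 7.1 GB = 6368.7 GB
= 6368.7 × 1,000,000,000 bytes = 6,368,700,000,000 bytes
1 MiB = 1,048,576 bytes
6,368,700,000,000 / 1,048,576 = 6,073,665.619 MiB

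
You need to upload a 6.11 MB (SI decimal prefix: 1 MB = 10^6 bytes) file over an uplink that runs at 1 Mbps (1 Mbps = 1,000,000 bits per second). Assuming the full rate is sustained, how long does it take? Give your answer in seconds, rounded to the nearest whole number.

6.11 MB = 6,110,000 bytes = 48,880,000 bits
1 Mbps = 1,000,000 bits/s
time = 48,880,000 / 1,000,000 = 49 s

49 seconds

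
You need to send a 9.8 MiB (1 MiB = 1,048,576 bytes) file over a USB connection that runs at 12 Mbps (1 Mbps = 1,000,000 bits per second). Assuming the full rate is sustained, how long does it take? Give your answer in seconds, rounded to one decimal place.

6.9 seconds

9.8 MiB = 10,276,044.8 bytes = 82,208,358.4 bits
12 Mbps = 12,000,000 bits/s
time = 82,208,358.4 / 12,000,000 = 6.9 s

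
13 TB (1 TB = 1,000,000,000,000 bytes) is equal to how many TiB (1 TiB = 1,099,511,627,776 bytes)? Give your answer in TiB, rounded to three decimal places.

13 TB = 13 × 10^12 bytes = 13,000,000,000,000 bytes
1 TiB = 2^40 bytes = 1,099,511,627,776 bytes
13,000,000,000,000 / 1,099,511,627,776 = 11.823 TiB

11.823 TiB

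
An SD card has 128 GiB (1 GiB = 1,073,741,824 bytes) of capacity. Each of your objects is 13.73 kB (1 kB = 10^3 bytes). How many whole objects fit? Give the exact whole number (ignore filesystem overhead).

10,010,120

Capacity: 128 GiB = 137,438,953,472 bytes
Per item: 13.73 kB = 13,730 bytes
⌊137,438,953,472 / 13,730⌋ = 10,010,120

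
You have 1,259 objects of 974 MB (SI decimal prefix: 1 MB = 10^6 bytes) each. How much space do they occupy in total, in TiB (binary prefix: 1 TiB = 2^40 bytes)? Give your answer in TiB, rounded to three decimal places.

1.115 TiB

Total = 1,259 × 974 MB = 1,226,266 MB
= 1,226,266 × 1,000,000 bytes = 1,226,266,000,000 bytes
1 TiB = 1,099,511,627,776 bytes
1,226,266,000,000 / 1,099,511,627,776 = 1.115 TiB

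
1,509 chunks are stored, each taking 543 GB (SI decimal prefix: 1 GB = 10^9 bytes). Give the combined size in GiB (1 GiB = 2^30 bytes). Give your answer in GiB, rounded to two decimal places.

763,113.61 GiB

Total = 1,509 × 543 GB = 819,387 GB
= 819,387 × 1,000,000,000 bytes = 819,387,000,000,000 bytes
1 GiB = 1,073,741,824 bytes
819,387,000,000,000 / 1,073,741,824 = 763,113.61 GiB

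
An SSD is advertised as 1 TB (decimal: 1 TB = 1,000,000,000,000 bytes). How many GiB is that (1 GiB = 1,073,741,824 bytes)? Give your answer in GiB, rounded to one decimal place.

1 TB = 1 × 10^12 bytes = 1,000,000,000,000 bytes
1 GiB = 2^30 bytes = 1,073,741,824 bytes
1,000,000,000,000 / 1,073,741,824 = 931.3 GiB

931.3 GiB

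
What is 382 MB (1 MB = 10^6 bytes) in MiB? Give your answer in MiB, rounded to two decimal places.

364.30 MiB

382 MB = 382 × 10^6 bytes = 382,000,000 bytes
1 MiB = 1,048,576 bytes
382,000,000 / 1,048,576 = 364.30 MiB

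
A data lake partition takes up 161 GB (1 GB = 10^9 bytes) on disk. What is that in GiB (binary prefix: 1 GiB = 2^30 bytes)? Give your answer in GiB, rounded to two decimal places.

161 GB = 161 × 10^9 bytes = 161,000,000,000 bytes
1 GiB = 2^30 bytes = 1,073,741,824 bytes
161,000,000,000 / 1,073,741,824 = 149.94 GiB

149.94 GiB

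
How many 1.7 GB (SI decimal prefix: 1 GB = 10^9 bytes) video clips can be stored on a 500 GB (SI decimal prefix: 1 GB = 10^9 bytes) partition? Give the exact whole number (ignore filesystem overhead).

294

Capacity: 500 GB = 500,000,000,000 bytes
Per item: 1.7 GB = 1,700,000,000 bytes
⌊500,000,000,000 / 1,700,000,000⌋ = 294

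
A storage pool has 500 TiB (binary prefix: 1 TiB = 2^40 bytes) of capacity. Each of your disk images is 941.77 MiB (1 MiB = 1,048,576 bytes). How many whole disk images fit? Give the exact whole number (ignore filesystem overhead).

Capacity: 500 TiB = 549,755,813,888,000 bytes
Per item: 941.77 MiB = 987,517,419.52 bytes
⌊549,755,813,888,000 / 987,517,419.52⌋ = 556,704

556,704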